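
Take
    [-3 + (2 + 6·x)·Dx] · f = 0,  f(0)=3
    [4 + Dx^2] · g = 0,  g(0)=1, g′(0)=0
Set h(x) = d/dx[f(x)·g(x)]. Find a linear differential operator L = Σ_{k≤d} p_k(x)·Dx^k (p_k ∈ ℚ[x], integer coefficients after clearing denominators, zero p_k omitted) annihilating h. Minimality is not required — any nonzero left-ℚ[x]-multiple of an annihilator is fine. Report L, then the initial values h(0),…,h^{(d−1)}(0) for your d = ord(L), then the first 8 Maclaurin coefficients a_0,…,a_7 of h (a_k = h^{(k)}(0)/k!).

f: a_k = 3, 9/2, -27/8, 81/16, -1215/128, 5103/256, -45927/1024, 216513/2048, …
g: a_k = 1, 0, -2, 0, 2/3, 0, -4/45, 0, …
L₀ := L_f ⊗_s L_g (sym. prod.), ord ≤ 2.
Differentiate: ansatz ord ≤ ord L₀ ⇒ L.
L = (1453 + 11712·x + 26784·x^2 + 27648·x^3 + 20736·x^4) + (132 - 756·x - 5184·x^2 - 5184·x^3)·Dx + (172 + 1416·x + 4428·x^2 + 6912·x^3 + 5184·x^4)·Dx^2  (order 2).
h: a_k = 9/2, -75/4, -189/16, -95/32, 16395/256, -435961/2560, 4933523/10240, -598666367/430080, …
ICs: h(0) = 9/2, h′(0) = -75/4.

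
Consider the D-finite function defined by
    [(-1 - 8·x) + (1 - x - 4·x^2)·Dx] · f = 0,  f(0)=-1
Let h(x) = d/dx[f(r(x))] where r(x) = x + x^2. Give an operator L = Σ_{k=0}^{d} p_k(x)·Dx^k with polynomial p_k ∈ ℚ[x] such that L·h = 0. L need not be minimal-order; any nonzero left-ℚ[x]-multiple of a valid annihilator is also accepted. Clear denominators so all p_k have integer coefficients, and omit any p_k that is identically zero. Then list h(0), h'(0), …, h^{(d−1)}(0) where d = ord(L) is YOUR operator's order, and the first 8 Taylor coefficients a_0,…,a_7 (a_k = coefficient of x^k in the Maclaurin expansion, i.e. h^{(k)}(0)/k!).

f: a_k = -1, -1, -5, -9, -29, -65, -181, -441, …
L₀ from L_f via x↦r, Dx↦r'^{-1}Dx.
Differentiate: ansatz ord ≤ ord L₀ ⇒ L.
L = (12 + 78·x + 246·x^2 + 656·x^3 + 1128·x^4 + 960·x^5 + 320·x^6) + (-1 - 9·x - 9·x^2 + 66·x^3 + 220·x^4 + 312·x^5 + 224·x^6 + 64·x^7)·Dx  (order 1).
h: a_k = -1, -12, -57, -244, -1040, -4134, -16051, -61168, …
ICs: h(0) = -1.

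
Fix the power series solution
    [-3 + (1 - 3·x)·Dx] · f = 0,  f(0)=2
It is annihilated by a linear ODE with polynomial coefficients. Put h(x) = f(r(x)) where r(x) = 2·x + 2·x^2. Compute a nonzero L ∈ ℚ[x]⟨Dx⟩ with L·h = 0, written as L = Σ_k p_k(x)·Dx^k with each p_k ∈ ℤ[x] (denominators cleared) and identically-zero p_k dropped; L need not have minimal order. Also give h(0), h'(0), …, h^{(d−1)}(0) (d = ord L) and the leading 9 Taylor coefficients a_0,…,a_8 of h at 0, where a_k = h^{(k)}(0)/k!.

L = (6 + 12·x) + (-1 + 6·x + 6·x^2)·Dx  (order 1).
h: a_k = 2, 12, 84, 576, 3960, 27216, 187056, 1285632, 8836128, …
ICs: h(0) = 2.

f: a_k = 2, 6, 18, 54, 162, 486, 1458, 4374, 13122, …
Change of var in L_f (x↦r) gives L₀.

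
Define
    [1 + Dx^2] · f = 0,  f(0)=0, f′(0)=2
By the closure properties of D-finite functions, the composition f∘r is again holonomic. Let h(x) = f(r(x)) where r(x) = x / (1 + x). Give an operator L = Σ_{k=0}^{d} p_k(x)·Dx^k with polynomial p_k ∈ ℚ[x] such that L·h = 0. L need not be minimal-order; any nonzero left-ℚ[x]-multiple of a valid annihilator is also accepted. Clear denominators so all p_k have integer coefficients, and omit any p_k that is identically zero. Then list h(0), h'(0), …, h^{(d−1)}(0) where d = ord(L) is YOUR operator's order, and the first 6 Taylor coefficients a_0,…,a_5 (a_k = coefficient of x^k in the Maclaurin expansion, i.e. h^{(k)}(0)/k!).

L = 1 + (2 + 6·x + 6·x^2 + 2·x^3)·Dx + (1 + 4·x + 6·x^2 + 4·x^3 + x^4)·Dx^2  (order 2).
h: a_k = 0, 2, -2, 5/3, -1, 1/60, …
ICs: h(0) = 0, h′(0) = 2.

f: a_k = 0, 2, 0, -1/3, 0, 1/60, …
Substitute x→r, Dx→(1/r')Dx; clear ⇒ L₀.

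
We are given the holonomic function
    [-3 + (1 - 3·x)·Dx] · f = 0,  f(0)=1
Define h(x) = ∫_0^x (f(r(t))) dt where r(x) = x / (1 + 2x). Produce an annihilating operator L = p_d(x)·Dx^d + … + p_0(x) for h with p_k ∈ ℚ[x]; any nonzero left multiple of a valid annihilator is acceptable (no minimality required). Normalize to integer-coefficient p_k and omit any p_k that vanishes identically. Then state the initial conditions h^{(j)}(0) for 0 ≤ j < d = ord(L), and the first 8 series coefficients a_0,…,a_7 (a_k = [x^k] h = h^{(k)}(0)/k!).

L = 3·Dx + (-1 - x + 2·x^2)·Dx^2  (order 2).
h: a_k = 0, 1, 3/2, 1, 3/4, 3/5, 1/2, 3/7, …
ICs: h(0) = 0, h′(0) = 1.

f: a_k = 1, 3, 9, 27, 81, 243, 729, 2187, …
L₀ from L_f via x↦r, Dx↦r'^{-1}Dx.
∫: right-multiply L₀ by Dx.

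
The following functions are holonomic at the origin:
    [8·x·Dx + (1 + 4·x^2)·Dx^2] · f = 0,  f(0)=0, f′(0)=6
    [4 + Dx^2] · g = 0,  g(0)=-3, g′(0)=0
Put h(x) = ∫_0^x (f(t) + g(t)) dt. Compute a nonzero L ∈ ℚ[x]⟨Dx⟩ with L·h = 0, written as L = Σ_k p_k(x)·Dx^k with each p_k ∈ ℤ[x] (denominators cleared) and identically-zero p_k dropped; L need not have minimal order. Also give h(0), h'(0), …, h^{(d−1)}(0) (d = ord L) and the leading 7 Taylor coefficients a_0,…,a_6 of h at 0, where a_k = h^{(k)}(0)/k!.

L = (-352·x + 1792·x^3 + 512·x^5)·Dx^2 + (-4 + 112·x^2 + 576·x^4 + 256·x^6)·Dx^3 + (-88·x + 448·x^3 + 128·x^5)·Dx^4 + (-1 + 28·x^2 + 144·x^4 + 64·x^6)·Dx^5  (order 5).
h: a_k = 0, -3, 3, 2, -2, -2/5, 16/5, …
ICs: h(0) = 0, h′(0) = -3, h′′(0) = 6, h′′′(0) = 12, h′′′′(0) = -48.

f: a_k = 0, 6, 0, -8, 0, 96/5, 0, …
g: a_k = -3, 0, 6, 0, -2, 0, 4/15, …
f+g: L₀ = lclm(L_f,L_g), ord ≤ 2+2.
h=∫₀ˣh₀: take L = L₀·Dx.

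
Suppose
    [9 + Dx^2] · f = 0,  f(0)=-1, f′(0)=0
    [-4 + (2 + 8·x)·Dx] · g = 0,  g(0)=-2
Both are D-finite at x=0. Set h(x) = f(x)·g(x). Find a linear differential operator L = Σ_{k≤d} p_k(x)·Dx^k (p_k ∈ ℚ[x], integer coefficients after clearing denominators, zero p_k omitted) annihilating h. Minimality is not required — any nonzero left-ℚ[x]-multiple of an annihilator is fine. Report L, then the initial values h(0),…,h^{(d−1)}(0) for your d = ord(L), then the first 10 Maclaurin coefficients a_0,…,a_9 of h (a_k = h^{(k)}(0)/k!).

L = (21 + 72·x + 144·x^2) + (-4 - 16·x)·Dx + (1 + 8·x + 16·x^2)·Dx^2  (order 2).
h: a_k = 2, 4, -13, -10, 19/4, 67/2, -3741/40, 5979/20, -2291799/2240, 3948617/1120, …
ICs: h(0) = 2, h′(0) = 4.

f: a_k = -1, 0, 9/2, 0, -27/8, 0, 81/80, 0, -729/4480, 0, …
g: a_k = -2, -4, 4, -8, 20, -56, 168, -528, 1716, -5720, …
Sym-product of L_f,L_g gives L₀ (≤ ord 2).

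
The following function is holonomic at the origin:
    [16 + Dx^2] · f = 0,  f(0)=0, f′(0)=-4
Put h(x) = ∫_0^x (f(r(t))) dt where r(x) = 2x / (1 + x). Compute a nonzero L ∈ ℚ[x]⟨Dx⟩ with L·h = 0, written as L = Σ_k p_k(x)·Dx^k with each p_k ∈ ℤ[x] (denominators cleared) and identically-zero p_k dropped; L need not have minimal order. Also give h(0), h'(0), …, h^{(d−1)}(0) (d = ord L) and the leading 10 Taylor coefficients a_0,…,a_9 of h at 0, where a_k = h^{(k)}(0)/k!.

L = 64·Dx + (2 + 6·x + 6·x^2 + 2·x^3)·Dx^2 + (1 + 4·x + 6·x^2 + 4·x^3 + x^4)·Dx^3  (order 3).
h: a_k = 0, 0, -4, 8/3, 58/3, -248/5, 1732/45, 520/7, -94811/315, 218728/405, …
ICs: h(0) = 0, h′(0) = 0, h′′(0) = -8.

f: a_k = 0, -4, 0, 32/3, 0, -128/15, 0, 1024/315, 0, -2048/2835, …
L₀ from L_f via x↦r, Dx↦r'^{-1}Dx.
Integrate: L := L₀·Dx.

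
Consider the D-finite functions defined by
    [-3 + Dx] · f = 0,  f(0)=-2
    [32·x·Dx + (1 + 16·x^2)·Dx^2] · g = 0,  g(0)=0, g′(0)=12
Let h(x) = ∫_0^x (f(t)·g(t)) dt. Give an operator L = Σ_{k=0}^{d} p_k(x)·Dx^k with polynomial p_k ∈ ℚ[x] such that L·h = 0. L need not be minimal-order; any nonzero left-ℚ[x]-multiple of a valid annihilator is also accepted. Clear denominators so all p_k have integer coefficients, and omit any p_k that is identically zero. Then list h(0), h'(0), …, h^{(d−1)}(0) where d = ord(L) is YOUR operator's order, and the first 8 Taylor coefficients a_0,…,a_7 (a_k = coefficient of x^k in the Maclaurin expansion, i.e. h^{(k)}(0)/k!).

f: a_k = -2, -6, -9, -9, -27/4, -81/20, -81/40, -243/280, …
g: a_k = 0, 12, 0, -64, 0, 3072/5, 0, -49152/7, …
f·g: L₀ = L_f ⊗_s L_g, ord ≤ 1·2.
Integrate: L := L₀·Dx.
L = (9 - 96·x + 144·x^2)·Dx + (-6 + 32·x - 96·x^2)·Dx^2 + (1 + 16·x^2)·Dx^3  (order 3).
h: a_k = 0, 0, -12, -24, 5, 276/5, -1223/10, -3159/7, …
ICs: h(0) = 0, h′(0) = 0, h′′(0) = -24.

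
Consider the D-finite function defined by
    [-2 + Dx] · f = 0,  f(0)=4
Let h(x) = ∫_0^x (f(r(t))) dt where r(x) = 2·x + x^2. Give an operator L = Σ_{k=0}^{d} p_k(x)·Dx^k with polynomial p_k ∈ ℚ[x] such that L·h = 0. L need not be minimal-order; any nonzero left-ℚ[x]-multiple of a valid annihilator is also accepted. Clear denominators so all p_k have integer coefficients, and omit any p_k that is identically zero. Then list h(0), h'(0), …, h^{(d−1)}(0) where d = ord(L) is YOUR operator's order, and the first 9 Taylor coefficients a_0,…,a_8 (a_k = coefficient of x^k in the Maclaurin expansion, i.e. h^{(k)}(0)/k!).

f: a_k = 4, 8, 8, 16/3, 8/3, 16/15, 16/45, 32/315, 8/315, …
f∘r: x↦r, Dx↦Dx/r' in L_f ⇒ L₀.
h=∫₀ˣh₀: take L = L₀·Dx.
L = (-4 - 4·x)·Dx + Dx^2  (order 2).
h: a_k = 0, 4, 8, 40/3, 56/3, 344/15, 1136/45, 7984/315, 1480/63, …
ICs: h(0) = 0, h′(0) = 4.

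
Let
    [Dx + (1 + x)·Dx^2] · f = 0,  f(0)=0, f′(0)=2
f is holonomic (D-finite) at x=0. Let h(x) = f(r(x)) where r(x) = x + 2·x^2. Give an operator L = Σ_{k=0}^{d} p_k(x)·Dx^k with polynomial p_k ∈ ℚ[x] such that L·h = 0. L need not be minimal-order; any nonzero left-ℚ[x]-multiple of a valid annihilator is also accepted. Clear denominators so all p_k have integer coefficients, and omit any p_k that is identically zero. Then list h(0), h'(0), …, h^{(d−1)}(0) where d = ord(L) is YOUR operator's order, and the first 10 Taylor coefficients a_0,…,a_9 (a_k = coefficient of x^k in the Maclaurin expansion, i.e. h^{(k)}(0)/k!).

L = (-3 + 4·x + 8·x^2)·Dx + (1 + 5·x + 6·x^2 + 8·x^3)·Dx^2  (order 2).
h: a_k = 0, 2, 3, -10/3, -1/2, 22/5, -3, -26/7, 31/4, -10/9, …
ICs: h(0) = 0, h′(0) = 2.

f: a_k = 0, 2, -1, 2/3, -1/2, 2/5, -1/3, 2/7, -1/4, 2/9, …
Substitute x→r, Dx→(1/r')Dx; clear ⇒ L₀.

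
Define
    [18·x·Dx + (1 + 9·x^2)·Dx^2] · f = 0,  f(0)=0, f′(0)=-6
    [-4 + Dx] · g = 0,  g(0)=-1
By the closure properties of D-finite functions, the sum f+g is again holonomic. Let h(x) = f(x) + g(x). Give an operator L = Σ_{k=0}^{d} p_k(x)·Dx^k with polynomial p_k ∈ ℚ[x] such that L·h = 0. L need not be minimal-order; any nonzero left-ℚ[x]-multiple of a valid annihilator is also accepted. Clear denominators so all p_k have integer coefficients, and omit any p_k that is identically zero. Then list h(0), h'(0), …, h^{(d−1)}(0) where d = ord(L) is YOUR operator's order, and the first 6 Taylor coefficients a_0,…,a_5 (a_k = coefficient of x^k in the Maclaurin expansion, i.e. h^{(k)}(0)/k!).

L = (36 - 144·x - 972·x^2 - 1296·x^3)·Dx + (-17 + 99·x^2 - 648·x^4)·Dx^2 + (2 + 9·x + 36·x^2 + 81·x^3 + 162·x^4)·Dx^3  (order 3).
h: a_k = -1, -10, -8, 22/3, -32/3, -1586/15, …
ICs: h(0) = -1, h′(0) = -10, h′′(0) = -16.

f: a_k = 0, -6, 0, 18, 0, -486/5, …
g: a_k = -1, -4, -8, -32/3, -32/3, -128/15, …
f+g: L₀ = lclm(L_f,L_g), ord ≤ 2+1.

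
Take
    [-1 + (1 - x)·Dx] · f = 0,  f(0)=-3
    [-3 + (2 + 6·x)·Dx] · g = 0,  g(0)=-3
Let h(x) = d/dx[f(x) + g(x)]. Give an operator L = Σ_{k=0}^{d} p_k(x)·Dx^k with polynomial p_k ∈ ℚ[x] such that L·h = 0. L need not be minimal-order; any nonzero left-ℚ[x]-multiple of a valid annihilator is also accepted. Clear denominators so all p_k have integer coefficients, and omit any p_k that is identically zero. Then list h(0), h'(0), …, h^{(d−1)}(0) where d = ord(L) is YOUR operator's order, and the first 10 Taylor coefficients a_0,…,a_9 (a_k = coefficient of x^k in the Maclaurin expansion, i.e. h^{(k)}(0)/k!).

L = (-90 - 54·x) + (3 - 198·x - 189·x^2)·Dx + (14 + 46·x - 6·x^2 - 54·x^3)·Dx^2  (order 2).
h: a_k = -15/2, 3/4, -387/16, 831/32, -29355/256, 128565/512, -1558599/2048, 8345703/4096, -381749787/65536, 2149289625/131072, …
ICs: h(0) = -15/2, h′(0) = 3/4.

f: a_k = -3, -3, -3, -3, -3, -3, -3, -3, -3, -3, …
g: a_k = -3, -9/2, 27/8, -81/16, 1215/128, -5103/256, 45927/1024, -216513/2048, 8444007/32768, -42220035/65536, …
Sum ⇒ L₀ = lclm(L_f,L_g) in ℚ(x)⟨Dx⟩.
Differentiate: ansatz ord ≤ ord L₀ ⇒ L.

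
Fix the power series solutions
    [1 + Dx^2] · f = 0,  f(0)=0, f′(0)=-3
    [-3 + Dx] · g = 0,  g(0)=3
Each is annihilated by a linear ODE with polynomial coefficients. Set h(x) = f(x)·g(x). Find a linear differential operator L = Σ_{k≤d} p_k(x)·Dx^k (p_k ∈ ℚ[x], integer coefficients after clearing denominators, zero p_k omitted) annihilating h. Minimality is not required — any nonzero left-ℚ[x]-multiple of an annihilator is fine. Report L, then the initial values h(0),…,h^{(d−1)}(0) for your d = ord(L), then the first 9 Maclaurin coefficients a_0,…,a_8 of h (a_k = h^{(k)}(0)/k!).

L = 10 - 6·Dx + Dx^2  (order 2).
h: a_k = 0, -9, -27, -39, -36, -237/10, -117/10, -307/70, -6/5, …
ICs: h(0) = 0, h′(0) = -9.

f: a_k = 0, -3, 0, 1/2, 0, -1/40, 0, 1/1680, 0, …
g: a_k = 3, 9, 27/2, 27/2, 81/8, 243/40, 243/80, 729/560, 2187/4480, …
h₀=f·g: eliminate ⇒ L₀, order ≤ 2·1.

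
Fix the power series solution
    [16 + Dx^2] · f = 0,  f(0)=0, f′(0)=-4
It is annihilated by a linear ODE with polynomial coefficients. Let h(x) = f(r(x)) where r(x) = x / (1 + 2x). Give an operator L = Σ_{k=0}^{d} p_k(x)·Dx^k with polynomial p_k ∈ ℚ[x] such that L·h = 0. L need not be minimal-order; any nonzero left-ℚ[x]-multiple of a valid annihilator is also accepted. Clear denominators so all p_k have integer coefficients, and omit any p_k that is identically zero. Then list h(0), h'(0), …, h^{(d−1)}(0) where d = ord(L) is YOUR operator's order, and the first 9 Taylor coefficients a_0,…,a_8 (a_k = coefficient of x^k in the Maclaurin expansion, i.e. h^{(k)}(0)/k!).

L = 16 + (4 + 24·x + 48·x^2 + 32·x^3)·Dx + (1 + 8·x + 24·x^2 + 32·x^3 + 16·x^4)·Dx^2  (order 2).
h: a_k = 0, -4, 8, -16/3, -32, 2752/15, -640, 565504/315, -194048/45, …
ICs: h(0) = 0, h′(0) = -4.

f: a_k = 0, -4, 0, 32/3, 0, -128/15, 0, 1024/315, 0, …
f∘r: x↦r, Dx↦Dx/r' in L_f ⇒ L₀.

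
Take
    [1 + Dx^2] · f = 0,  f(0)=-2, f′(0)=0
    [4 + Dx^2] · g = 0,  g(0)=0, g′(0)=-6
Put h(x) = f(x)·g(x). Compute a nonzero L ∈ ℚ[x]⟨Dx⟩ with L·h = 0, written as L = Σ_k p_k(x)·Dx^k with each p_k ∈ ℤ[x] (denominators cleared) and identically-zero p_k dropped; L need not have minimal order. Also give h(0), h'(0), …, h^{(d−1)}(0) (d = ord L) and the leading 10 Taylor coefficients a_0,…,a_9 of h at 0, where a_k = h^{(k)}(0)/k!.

L = 9 + 10·Dx^2 + Dx^4  (order 4).
h: a_k = 0, 12, 0, -14, 0, 61/10, 0, -547/420, 0, 703/4320, …
ICs: h(0) = 0, h′(0) = 12, h′′(0) = 0, h′′′(0) = -84.

f: a_k = -2, 0, 1, 0, -1/12, 0, 1/360, 0, -1/20160, 0, …
g: a_k = 0, -6, 0, 4, 0, -4/5, 0, 8/105, 0, -4/945, …
f·g: L₀ = L_f ⊗_s L_g, ord ≤ 2·2.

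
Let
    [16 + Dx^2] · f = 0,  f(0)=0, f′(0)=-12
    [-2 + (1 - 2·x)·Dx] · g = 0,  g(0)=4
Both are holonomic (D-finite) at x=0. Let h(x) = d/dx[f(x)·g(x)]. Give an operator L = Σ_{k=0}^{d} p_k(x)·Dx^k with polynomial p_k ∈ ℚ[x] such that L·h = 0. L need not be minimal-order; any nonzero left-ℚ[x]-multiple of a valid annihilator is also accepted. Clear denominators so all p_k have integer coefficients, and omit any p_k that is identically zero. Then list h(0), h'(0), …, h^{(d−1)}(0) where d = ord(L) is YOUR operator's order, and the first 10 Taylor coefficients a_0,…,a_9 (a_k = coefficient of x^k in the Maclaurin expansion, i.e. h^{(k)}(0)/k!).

f: a_k = 0, -12, 0, 32, 0, -128/5, 0, 1024/105, 0, -2048/945, …
g: a_k = 4, 8, 16, 32, 64, 128, 256, 512, 1024, 2048, …
Sym-product of L_f,L_g gives L₀ (≤ ord 2).
h=h₀': d/dx-closure on L₀ ⇒ L.
L = (8 - 64·x + 64·x^2) + (-4 + 8·x)·Dx + (1 - 4·x + 4·x^2)·Dx^2  (order 2).
h: a_k = -48, -192, -192, -512, -1792, -21504/5, -146432/15, -2342912/105, -5279744/105, -21118976/189, …
ICs: h(0) = -48, h′(0) = -192.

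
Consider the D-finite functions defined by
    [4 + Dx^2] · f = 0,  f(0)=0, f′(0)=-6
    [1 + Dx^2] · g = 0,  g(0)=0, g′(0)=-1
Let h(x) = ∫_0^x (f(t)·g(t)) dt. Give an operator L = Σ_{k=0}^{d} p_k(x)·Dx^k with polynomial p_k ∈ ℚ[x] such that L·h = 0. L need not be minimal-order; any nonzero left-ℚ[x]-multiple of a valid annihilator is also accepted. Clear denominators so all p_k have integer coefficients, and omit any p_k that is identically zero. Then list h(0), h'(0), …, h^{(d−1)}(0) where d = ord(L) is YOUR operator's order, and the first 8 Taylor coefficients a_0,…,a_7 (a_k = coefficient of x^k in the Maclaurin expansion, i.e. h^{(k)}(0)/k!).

L = 9·Dx + 10·Dx^3 + Dx^5  (order 5).
h: a_k = 0, 0, 0, 2, 0, -1, 0, 13/60, …
ICs: h(0) = 0, h′(0) = 0, h′′(0) = 0, h′′′(0) = 12, h′′′′(0) = 0.

f: a_k = 0, -6, 0, 4, 0, -4/5, 0, 8/105, …
g: a_k = 0, -1, 0, 1/6, 0, -1/120, 0, 1/5040, …
f·g: L₀ = L_f ⊗_s L_g, ord ≤ 2·2.
h=∫h₀ ⇒ L = L₀·Dx.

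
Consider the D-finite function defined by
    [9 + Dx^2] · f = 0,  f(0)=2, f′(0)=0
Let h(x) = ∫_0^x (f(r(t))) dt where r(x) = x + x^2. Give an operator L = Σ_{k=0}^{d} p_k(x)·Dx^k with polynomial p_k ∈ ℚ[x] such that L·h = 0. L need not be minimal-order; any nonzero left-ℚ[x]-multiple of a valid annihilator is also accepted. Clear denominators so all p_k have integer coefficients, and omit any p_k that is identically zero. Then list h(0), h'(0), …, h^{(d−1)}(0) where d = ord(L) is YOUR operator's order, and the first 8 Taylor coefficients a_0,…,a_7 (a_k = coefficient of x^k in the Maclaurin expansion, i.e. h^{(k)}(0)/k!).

L = (9 + 54·x + 108·x^2 + 72·x^3)·Dx - 2·Dx^2 + (1 + 2·x)·Dx^3  (order 3).
h: a_k = 0, 2, 0, -3, -9/2, -9/20, 9/2, 1539/280, …
ICs: h(0) = 0, h′(0) = 2, h′′(0) = 0.

f: a_k = 2, 0, -9, 0, 27/4, 0, -81/40, 0, …
Substitute x→r, Dx→(1/r')Dx; clear ⇒ L₀.
h=∫h₀ ⇒ L = L₀·Dx.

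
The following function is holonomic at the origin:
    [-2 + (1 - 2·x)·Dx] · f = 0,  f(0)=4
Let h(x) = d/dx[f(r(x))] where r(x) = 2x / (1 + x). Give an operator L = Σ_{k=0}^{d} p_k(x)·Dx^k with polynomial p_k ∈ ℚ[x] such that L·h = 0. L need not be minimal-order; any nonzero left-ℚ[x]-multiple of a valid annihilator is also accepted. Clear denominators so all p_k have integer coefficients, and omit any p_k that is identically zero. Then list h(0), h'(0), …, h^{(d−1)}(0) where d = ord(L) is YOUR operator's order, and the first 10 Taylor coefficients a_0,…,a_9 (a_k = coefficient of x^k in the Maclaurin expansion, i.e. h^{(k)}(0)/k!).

L = 6 + (-1 + 3·x)·Dx  (order 1).
h: a_k = 16, 96, 432, 1728, 6480, 23328, 81648, 279936, 944784, 3149280, …
ICs: h(0) = 16.

f: a_k = 4, 8, 16, 32, 64, 128, 256, 512, 1024, 2048, …
f∘r: x↦r, Dx↦Dx/r' in L_f ⇒ L₀.
Derive L from L₀ (diff closure).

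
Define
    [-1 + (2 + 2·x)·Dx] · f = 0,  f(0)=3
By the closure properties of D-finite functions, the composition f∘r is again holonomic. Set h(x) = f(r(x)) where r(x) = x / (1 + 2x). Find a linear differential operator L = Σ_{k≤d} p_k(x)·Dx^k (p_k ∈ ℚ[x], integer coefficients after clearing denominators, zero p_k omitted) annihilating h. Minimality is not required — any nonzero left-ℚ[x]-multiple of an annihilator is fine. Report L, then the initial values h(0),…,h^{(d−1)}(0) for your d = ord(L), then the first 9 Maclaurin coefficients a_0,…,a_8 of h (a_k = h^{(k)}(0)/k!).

L = -1 + (2 + 10·x + 12·x^2)·Dx  (order 1).
h: a_k = 3, 3/2, -27/8, 123/16, -2271/128, 10629/256, -100935/1024, 486315/2048, -19021095/32768, …
ICs: h(0) = 3.

f: a_k = 3, 3/2, -3/8, 3/16, -15/128, 21/256, -63/1024, 99/2048, -1287/32768, …
Change of var in L_f (x↦r) gives L₀.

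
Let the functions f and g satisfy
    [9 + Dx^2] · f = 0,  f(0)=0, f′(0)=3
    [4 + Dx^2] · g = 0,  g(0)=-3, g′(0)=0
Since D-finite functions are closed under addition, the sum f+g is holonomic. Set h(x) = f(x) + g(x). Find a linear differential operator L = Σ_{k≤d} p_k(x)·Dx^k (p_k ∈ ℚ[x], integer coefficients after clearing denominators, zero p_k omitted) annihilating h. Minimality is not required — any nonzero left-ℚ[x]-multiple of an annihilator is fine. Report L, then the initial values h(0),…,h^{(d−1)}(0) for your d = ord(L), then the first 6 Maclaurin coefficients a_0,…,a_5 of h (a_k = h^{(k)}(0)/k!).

L = 36 + 13·Dx^2 + Dx^4  (order 4).
h: a_k = -3, 3, 6, -9/2, -2, 81/40, …
ICs: h(0) = -3, h′(0) = 3, h′′(0) = 12, h′′′(0) = -27.

f: a_k = 0, 3, 0, -9/2, 0, 81/40, …
g: a_k = -3, 0, 6, 0, -2, 0, …
L₀ := lclm(L_f,L_g); ord L₀ ≤ 2+2.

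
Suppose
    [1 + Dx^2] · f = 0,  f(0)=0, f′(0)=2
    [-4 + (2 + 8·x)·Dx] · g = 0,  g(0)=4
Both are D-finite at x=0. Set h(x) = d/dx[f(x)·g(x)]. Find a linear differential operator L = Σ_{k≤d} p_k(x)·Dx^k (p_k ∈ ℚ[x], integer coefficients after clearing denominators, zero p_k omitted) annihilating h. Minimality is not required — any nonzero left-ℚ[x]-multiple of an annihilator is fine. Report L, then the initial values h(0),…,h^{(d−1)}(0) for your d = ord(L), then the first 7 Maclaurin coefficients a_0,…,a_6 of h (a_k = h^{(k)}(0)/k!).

f: a_k = 0, 2, 0, -1/3, 0, 1/60, 0, …
g: a_k = 4, 8, -8, 16, -40, 112, -336, …
Product ⇒ symmetric product L₀, ord ≤ 2.
Derive L from L₀ (diff closure).
L = (-7 + 336·x + 736·x^2 + 256·x^3 + 256·x^4) + (44 + 144·x - 192·x^2 - 256·x^3)·Dx + (13 + 112·x + 288·x^2 + 256·x^3 + 256·x^4)·Dx^2  (order 2).
h: a_k = 8, 32, -52, 352/3, -1159/3, 6564/5, -83009/18, …
ICs: h(0) = 8, h′(0) = 32.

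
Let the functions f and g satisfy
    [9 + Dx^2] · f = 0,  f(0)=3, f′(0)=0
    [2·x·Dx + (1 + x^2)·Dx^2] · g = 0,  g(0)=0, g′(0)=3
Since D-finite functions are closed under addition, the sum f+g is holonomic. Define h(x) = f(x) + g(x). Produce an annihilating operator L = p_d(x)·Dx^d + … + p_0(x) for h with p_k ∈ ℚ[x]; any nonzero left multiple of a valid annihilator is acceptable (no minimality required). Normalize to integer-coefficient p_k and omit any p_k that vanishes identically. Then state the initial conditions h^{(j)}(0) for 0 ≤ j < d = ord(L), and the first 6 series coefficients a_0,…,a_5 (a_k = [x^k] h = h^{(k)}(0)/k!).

f: a_k = 3, 0, -27/2, 0, 81/8, 0, …
g: a_k = 0, 3, 0, -1, 0, 3/5, …
L₀ := lclm(L_f,L_g); ord L₀ ≤ 2+2.
L = (-54·x + 540·x^3 + 162·x^5)·Dx + (63 + 279·x^2 + 297·x^4 + 81·x^6)·Dx^2 + (-6·x + 60·x^3 + 18·x^5)·Dx^3 + (7 + 31·x^2 + 33·x^4 + 9·x^6)·Dx^4  (order 4).
h: a_k = 3, 3, -27/2, -1, 81/8, 3/5, …
ICs: h(0) = 3, h′(0) = 3, h′′(0) = -27, h′′′(0) = -6.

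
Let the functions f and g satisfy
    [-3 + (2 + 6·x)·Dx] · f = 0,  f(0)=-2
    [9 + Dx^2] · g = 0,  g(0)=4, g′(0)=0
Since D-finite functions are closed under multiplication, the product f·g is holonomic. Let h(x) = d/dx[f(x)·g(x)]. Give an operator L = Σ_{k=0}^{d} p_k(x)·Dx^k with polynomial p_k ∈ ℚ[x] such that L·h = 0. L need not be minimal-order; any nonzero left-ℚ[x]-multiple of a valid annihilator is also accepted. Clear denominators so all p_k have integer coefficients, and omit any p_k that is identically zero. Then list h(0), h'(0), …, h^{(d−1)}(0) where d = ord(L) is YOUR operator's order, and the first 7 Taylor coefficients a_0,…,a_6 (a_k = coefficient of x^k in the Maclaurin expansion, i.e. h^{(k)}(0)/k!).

L = (477 + 3888·x + 11016·x^2 + 15552·x^3 + 11664·x^4) + (-12 - 324·x - 1296·x^2 - 1296·x^3)·Dx + (28 + 264·x + 972·x^2 + 1728·x^3 + 1296·x^4)·Dx^2  (order 2).
h: a_k = -12, 90, 243/2, -675/4, -5265/32, 84807/320, -682101/1280, …
ICs: h(0) = -12, h′(0) = 90.

f: a_k = -2, -3, 9/4, -27/8, 405/64, -1701/128, 15309/512, …
g: a_k = 4, 0, -18, 0, 27/2, 0, -81/20, …
h₀=f·g: eliminate ⇒ L₀, order ≤ 1·2.
h=h₀': d/dx-closure on L₀ ⇒ L.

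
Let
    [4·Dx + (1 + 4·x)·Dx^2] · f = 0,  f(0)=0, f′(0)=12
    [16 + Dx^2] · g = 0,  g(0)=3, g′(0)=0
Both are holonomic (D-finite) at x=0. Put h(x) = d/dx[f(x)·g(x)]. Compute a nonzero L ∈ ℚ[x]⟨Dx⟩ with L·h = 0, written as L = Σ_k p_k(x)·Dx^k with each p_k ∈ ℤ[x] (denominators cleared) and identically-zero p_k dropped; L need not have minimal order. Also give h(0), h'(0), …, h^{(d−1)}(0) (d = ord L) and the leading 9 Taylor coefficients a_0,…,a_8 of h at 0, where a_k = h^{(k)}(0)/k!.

L = (-6400 - 45056·x - 172032·x^2 + 196608·x^3 + 2818048·x^4 + 6291456·x^5 + 4194304·x^6) + (-1536 - 8192·x + 20480·x^2 + 245760·x^3 + 655360·x^4 + 524288·x^5)·Dx + (-448 - 2816·x - 3584·x^2 + 73728·x^3 + 401408·x^4 + 786432·x^5 + 524288·x^6)·Dx^2 + (-96 - 512·x + 1280·x^2 + 15360·x^3 + 40960·x^4 + 32768·x^5)·Dx^3 + (-3 + 448·x^2 + 3840·x^3 + 14080·x^4 + 24576·x^5 + 16384·x^6)·Dx^4  (order 4).
h: a_k = 36, -144, -288, 0, 3456, -13824, 285696/5, -1212416/5, 7071744/7, …
ICs: h(0) = 36, h′(0) = -144, h′′(0) = -576, h′′′(0) = 0.

f: a_k = 0, 12, -24, 64, -192, 3072/5, -2048, 49152/7, -24576, …
g: a_k = 3, 0, -24, 0, 32, 0, -256/15, 0, 512/105, …
Sym-product of L_f,L_g gives L₀ (≤ ord 4).
Derive L from L₀ (diff closure).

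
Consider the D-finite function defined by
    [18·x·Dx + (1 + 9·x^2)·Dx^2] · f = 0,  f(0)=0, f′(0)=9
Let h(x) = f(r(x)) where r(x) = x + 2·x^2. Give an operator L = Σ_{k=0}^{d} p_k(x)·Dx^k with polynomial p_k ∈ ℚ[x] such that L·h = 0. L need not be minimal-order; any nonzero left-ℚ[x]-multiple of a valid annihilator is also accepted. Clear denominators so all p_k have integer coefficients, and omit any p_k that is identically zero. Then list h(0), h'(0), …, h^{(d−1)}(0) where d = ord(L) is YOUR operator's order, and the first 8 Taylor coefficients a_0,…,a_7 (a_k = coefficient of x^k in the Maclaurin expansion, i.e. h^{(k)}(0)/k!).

L = (-4 + 18·x + 144·x^2 + 432·x^3 + 432·x^4)·Dx + (1 + 4·x + 9·x^2 + 72·x^3 + 180·x^4 + 144·x^5)·Dx^2  (order 2).
h: a_k = 0, 9, 18, -27, -162, -891/5, 1242, 34263/7, …
ICs: h(0) = 0, h′(0) = 9.

f: a_k = 0, 9, 0, -27, 0, 729/5, 0, -6561/7, …
L₀ from L_f via x↦r, Dx↦r'^{-1}Dx.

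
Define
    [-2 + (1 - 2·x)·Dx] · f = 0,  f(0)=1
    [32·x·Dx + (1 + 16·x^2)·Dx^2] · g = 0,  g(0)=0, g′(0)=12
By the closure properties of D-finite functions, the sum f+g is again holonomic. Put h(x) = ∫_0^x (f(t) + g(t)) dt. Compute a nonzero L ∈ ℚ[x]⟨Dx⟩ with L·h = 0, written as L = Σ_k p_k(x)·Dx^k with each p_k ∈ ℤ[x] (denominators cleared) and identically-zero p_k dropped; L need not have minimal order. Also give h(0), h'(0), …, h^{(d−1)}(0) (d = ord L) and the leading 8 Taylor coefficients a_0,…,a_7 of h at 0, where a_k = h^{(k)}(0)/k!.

f: a_k = 1, 2, 4, 8, 16, 32, 64, 128, …
g: a_k = 0, 12, 0, -64, 0, 3072/5, 0, -49152/7, …
h₀=f+g: left-lcm gives L₀, ord ≤ 3.
∫: right-multiply L₀ by Dx.
L = (-32 + 256·x + 1536·x^2)·Dx^2 + (14 - 32·x - 160·x^2 + 1536·x^3)·Dx^3 + (-1 - 6·x - 96·x^3 + 256·x^4)·Dx^4  (order 4).
h: a_k = 0, 1, 7, 4/3, -14, 16/5, 1616/15, 64/7, …
ICs: h(0) = 0, h′(0) = 1, h′′(0) = 14, h′′′(0) = 8.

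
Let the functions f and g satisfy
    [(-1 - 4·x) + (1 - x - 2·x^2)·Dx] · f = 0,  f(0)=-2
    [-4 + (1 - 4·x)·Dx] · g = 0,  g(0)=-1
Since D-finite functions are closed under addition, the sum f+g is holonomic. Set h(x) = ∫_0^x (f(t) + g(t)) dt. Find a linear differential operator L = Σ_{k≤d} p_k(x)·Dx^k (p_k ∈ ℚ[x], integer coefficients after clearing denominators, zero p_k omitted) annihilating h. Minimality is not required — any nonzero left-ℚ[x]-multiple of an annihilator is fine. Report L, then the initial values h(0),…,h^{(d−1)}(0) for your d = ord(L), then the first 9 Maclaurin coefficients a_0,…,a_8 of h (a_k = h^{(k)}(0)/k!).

L = (-8 - 144·x + 96·x^2 - 128·x^3)·Dx + (26 - 28·x - 120·x^2 + 128·x^3 - 256·x^4)·Dx^2 + (-3 + 19·x - 34·x^2 + 24·x^3 + 16·x^4 - 64·x^5)·Dx^3  (order 3).
h: a_k = 0, -3, -3, -22/3, -37/2, -278/5, -533/3, -4182/7, -8277/4, …
ICs: h(0) = 0, h′(0) = -3, h′′(0) = -6.

f: a_k = -2, -2, -6, -10, -22, -42, -86, -170, -342, …
g: a_k = -1, -4, -16, -64, -256, -1024, -4096, -16384, -65536, …
Sum ⇒ L₀ = lclm(L_f,L_g) in ℚ(x)⟨Dx⟩.
h=∫h₀ ⇒ L = L₀·Dx.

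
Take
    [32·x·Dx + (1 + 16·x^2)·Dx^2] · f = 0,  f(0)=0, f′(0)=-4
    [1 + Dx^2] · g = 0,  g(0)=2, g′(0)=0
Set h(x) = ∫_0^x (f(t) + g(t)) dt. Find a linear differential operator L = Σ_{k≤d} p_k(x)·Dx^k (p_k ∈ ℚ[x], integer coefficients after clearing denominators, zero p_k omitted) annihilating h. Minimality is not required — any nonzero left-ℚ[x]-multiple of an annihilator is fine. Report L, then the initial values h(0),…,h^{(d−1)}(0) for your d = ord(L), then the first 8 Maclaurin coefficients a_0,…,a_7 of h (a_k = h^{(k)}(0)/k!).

f: a_k = 0, -4, 0, 64/3, 0, -1024/5, 0, 16384/7, …
g: a_k = 2, 0, -1, 0, 1/12, 0, -1/360, 0, …
h₀=f+g: left-lcm gives L₀, ord ≤ 4.
h=∫₀ˣh₀: take L = L₀·Dx.
L = (-6112·x + 99328·x^3 + 8192·x^5)·Dx^2 + (-31 + 1072·x^2 + 25344·x^4 + 4096·x^6)·Dx^3 + (-6112·x + 99328·x^3 + 8192·x^5)·Dx^4 + (-31 + 1072·x^2 + 25344·x^4 + 4096·x^6)·Dx^5  (order 5).
h: a_k = 0, 2, -2, -1/3, 16/3, 1/60, -512/15, -1/2520, …
ICs: h(0) = 0, h′(0) = 2, h′′(0) = -4, h′′′(0) = -2, h′′′′(0) = 128.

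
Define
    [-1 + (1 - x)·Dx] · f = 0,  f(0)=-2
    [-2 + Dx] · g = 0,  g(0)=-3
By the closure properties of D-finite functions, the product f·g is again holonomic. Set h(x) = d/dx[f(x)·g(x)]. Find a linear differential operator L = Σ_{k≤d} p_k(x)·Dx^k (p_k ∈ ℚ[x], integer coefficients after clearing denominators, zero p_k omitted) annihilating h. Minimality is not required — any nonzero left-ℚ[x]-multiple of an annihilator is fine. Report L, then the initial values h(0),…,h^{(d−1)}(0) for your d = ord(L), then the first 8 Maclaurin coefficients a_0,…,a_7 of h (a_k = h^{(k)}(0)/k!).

L = (10 - 12·x + 4·x^2) + (-3 + 5·x - 2·x^2)·Dx  (order 1).
h: a_k = 18, 60, 114, 168, 218, 1324/5, 310, 37232/105, …
ICs: h(0) = 18.

f: a_k = -2, -2, -2, -2, -2, -2, -2, -2, …
g: a_k = -3, -6, -6, -4, -2, -4/5, -4/15, -8/105, …
Product ⇒ symmetric product L₀, ord ≤ 1.
h₀' ⇒ L via d/dx closure of L₀.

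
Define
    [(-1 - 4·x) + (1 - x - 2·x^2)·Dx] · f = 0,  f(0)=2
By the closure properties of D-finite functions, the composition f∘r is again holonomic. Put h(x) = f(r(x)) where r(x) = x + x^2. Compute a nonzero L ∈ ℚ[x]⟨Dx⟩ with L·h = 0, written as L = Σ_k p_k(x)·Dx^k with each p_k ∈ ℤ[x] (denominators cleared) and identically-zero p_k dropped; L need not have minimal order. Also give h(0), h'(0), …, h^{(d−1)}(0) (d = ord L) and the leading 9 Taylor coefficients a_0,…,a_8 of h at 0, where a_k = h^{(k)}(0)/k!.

L = (1 + 6·x + 12·x^2 + 8·x^3) + (-1 + x + 3·x^2 + 4·x^3 + 2·x^4)·Dx  (order 1).
h: a_k = 2, 2, 8, 22, 58, 160, 438, 1194, 3264, …
ICs: h(0) = 2.

f: a_k = 2, 2, 6, 10, 22, 42, 86, 170, 342, …
h₀=f(r): pull back L_f along r ⇒ L₀.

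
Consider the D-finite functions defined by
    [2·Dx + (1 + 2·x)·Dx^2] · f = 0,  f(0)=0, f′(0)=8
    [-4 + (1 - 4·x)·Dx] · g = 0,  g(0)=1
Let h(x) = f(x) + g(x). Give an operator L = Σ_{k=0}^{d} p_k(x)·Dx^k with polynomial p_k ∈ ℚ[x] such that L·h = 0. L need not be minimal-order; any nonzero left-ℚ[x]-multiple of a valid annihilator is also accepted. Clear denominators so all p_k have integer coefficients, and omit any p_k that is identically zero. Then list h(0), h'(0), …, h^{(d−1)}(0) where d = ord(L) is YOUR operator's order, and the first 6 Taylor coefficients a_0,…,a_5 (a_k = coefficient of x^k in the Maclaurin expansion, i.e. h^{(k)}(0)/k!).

L = (-128 - 64·x)·Dx + (-44 - 224·x - 128·x^2)·Dx^2 + (5 - 6·x - 48·x^2 - 32·x^3)·Dx^3  (order 3).
h: a_k = 1, 12, 8, 224/3, 240, 5248/5, …
ICs: h(0) = 1, h′(0) = 12, h′′(0) = 16.

f: a_k = 0, 8, -8, 32/3, -16, 128/5, …
g: a_k = 1, 4, 16, 64, 256, 1024, …
f+g: L₀ = lclm(L_f,L_g), ord ≤ 2+1.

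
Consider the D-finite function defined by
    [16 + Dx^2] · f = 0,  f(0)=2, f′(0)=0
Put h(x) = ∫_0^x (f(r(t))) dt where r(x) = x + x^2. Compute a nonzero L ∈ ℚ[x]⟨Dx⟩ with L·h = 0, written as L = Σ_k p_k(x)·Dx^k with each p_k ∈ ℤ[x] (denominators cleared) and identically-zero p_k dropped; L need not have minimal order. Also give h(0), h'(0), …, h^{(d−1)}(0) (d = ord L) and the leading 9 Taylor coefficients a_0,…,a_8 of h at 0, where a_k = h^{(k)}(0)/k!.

f: a_k = 2, 0, -16, 0, 64/3, 0, -512/45, 0, 1024/315, …
L₀ from L_f via x↦r, Dx↦r'^{-1}Dx.
h=∫h₀ ⇒ L = L₀·Dx.
L = (16 + 96·x + 192·x^2 + 128·x^3)·Dx - 2·Dx^2 + (1 + 2·x)·Dx^3  (order 3).
h: a_k = 0, 2, 0, -16/3, -8, 16/15, 128/9, 5248/315, 32/15, …
ICs: h(0) = 0, h′(0) = 2, h′′(0) = 0.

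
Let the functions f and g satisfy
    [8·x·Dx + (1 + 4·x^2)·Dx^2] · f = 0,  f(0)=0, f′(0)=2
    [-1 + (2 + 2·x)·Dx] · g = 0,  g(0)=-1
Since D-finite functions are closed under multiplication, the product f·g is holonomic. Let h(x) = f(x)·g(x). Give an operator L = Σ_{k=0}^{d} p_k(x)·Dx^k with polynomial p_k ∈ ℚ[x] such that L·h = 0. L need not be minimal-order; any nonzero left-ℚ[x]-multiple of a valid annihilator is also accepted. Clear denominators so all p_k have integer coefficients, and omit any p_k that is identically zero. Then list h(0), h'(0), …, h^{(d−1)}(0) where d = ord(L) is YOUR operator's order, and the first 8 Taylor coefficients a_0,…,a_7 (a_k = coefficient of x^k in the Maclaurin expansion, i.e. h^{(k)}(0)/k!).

L = (3 - 16·x - 4·x^2) + (-4 + 28·x + 48·x^2 + 16·x^3)·Dx + (4 + 8·x + 20·x^2 + 32·x^3 + 16·x^4)·Dx^2  (order 2).
h: a_k = 0, -2, -1, 35/12, 29/24, -6389/960, -5929/1920, 1022653/53760, …
ICs: h(0) = 0, h′(0) = -2.

f: a_k = 0, 2, 0, -8/3, 0, 32/5, 0, -128/7, …
g: a_k = -1, -1/2, 1/8, -1/16, 5/128, -7/256, 21/1024, -33/2048, …
L₀ := L_f ⊗_s L_g (sym. prod.), ord ≤ 2.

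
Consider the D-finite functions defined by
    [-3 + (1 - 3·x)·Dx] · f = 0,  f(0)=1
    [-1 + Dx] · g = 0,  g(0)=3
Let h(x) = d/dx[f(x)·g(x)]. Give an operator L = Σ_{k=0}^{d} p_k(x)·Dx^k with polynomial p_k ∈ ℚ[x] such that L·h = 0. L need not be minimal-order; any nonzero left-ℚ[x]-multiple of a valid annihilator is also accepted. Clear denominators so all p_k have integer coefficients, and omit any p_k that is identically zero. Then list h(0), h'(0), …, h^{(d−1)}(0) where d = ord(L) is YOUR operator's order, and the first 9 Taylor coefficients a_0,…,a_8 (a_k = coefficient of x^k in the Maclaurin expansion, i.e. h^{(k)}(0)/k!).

f: a_k = 1, 3, 9, 27, 81, 243, 729, 2187, 6561, …
g: a_k = 3, 3, 3/2, 1/2, 1/8, 1/40, 1/240, 1/1680, 1/13440, …
h₀=f·g: eliminate ⇒ L₀, order ≤ 1·1.
h₀' ⇒ L via d/dx closure of L₀.
L = (25 - 24·x + 9·x^2) + (-4 + 15·x - 9·x^2)·Dx  (order 1).
h: a_k = 12, 75, 339, 2713/2, 5087, 732529/40, 1538311/24, 369194641/1680, 2492063827/3360, …
ICs: h(0) = 12.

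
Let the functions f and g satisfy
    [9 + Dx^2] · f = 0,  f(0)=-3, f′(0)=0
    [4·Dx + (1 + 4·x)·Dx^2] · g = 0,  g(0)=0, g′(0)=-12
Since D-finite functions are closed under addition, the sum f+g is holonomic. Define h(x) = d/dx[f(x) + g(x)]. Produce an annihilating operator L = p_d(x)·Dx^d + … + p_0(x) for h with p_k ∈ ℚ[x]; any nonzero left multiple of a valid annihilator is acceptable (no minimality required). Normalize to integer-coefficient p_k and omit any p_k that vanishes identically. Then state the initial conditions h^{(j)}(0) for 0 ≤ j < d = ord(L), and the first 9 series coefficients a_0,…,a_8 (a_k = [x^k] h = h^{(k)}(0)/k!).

L = (3780 + 2592·x + 5184·x^2) + (369 + 2124·x + 3888·x^2 + 5184·x^3)·Dx + (420 + 288·x + 576·x^2)·Dx^2 + (41 + 236·x + 432·x^2 + 576·x^3)·Dx^3  (order 3).
h: a_k = -12, 75, -192, 1455/2, -3072, 492249/40, -49152, 110098293/560, -786432, …
ICs: h(0) = -12, h′(0) = 75, h′′(0) = -384.

f: a_k = -3, 0, 27/2, 0, -81/8, 0, 243/80, 0, -2187/4480, …
g: a_k = 0, -12, 24, -64, 192, -3072/5, 2048, -49152/7, 24576, …
Sum ⇒ L₀ = lclm(L_f,L_g) in ℚ(x)⟨Dx⟩.
Derive L from L₀ (diff closure).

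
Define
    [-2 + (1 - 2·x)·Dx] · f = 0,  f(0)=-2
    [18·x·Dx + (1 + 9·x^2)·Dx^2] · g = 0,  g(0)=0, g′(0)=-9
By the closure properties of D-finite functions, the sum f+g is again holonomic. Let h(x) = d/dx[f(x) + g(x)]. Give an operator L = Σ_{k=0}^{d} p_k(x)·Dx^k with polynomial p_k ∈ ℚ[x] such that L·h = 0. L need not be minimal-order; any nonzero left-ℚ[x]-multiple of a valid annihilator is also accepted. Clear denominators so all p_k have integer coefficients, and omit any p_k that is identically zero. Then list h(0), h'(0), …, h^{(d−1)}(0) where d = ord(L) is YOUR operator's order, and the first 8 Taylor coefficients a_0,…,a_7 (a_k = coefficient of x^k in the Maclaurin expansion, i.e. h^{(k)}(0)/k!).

f: a_k = -2, -4, -8, -16, -32, -64, -128, -256, …
g: a_k = 0, -9, 0, 27, 0, -729/5, 0, 6561/7, …
Sum ⇒ L₀ = lclm(L_f,L_g) in ℚ(x)⟨Dx⟩.
Differentiate: ansatz ord ≤ ord L₀ ⇒ L.
L = (-36 + 288·x + 972·x^2) + (21 - 36·x + 9·x^2 + 972·x^3)·Dx + (-2 - 5·x - 45·x^3 + 162·x^4)·Dx^2  (order 2).
h: a_k = -13, -16, 33, -128, -1049, -768, 4769, -4096, …
ICs: h(0) = -13, h′(0) = -16.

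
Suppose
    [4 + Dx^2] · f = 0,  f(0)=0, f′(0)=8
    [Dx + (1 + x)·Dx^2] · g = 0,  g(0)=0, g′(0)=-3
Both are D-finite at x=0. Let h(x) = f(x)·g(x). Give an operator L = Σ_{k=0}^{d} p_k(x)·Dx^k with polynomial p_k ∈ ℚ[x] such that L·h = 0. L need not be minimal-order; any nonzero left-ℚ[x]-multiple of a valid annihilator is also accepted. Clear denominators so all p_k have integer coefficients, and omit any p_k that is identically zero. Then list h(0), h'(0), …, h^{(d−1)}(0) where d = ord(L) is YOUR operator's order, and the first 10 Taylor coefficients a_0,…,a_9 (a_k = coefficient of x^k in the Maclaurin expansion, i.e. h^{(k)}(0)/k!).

L = (168 + 864·x + 1456·x^2 + 1024·x^3 + 256·x^4) + (112 + 368·x + 384·x^2 + 128·x^3)·Dx + (102 + 464·x + 744·x^2 + 512·x^3 + 128·x^4)·Dx^2 + (28 + 92·x + 96·x^2 + 32·x^3)·Dx^3 + (15 + 62·x + 95·x^2 + 64·x^3 + 16·x^4)·Dx^4  (order 4).
h: a_k = 0, 0, -24, 12, 8, -2, -8/3, 8/5, -104/105, 103/105, …
ICs: h(0) = 0, h′(0) = 0, h′′(0) = -48, h′′′(0) = 72.

f: a_k = 0, 8, 0, -16/3, 0, 16/15, 0, -32/315, 0, 16/2835, …
g: a_k = 0, -3, 3/2, -1, 3/4, -3/5, 1/2, -3/7, 3/8, -1/3, …
L₀ := L_f ⊗_s L_g (sym. prod.), ord ≤ 4.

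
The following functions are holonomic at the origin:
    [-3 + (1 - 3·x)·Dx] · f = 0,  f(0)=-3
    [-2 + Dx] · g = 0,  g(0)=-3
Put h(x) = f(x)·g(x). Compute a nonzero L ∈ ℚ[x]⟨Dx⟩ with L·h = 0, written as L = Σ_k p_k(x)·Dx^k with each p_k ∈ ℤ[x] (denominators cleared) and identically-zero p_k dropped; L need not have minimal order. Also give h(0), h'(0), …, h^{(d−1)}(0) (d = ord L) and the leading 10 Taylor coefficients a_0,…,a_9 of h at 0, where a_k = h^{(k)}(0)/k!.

f: a_k = -3, -9, -27, -81, -243, -729, -2187, -6561, -19683, -59049, …
g: a_k = -3, -6, -6, -4, -2, -4/5, -4/15, -8/105, -2/105, -4/945, …
Sym-product of L_f,L_g gives L₀ (≤ ord 1).
L = (5 - 6·x) + (-1 + 3·x)·Dx  (order 1).
h: a_k = 9, 45, 153, 471, 1419, 21297/5, 12779, 1341803/35, 4025411/35, 108686101/315, …
ICs: h(0) = 9.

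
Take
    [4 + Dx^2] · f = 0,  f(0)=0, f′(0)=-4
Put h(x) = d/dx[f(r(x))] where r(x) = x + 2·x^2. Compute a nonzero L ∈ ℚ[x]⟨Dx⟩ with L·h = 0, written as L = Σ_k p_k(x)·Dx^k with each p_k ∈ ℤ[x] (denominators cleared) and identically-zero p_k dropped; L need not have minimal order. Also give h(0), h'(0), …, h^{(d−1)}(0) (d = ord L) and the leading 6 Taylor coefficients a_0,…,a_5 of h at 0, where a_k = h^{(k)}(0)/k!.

L = (52 + 64·x + 384·x^2 + 1024·x^3 + 1024·x^4) + (-12 - 48·x)·Dx + (1 + 8·x + 16·x^2)·Dx^2  (order 2).
h: a_k = -4, -16, 8, 64, 472/3, 96, …
ICs: h(0) = -4, h′(0) = -16.

f: a_k = 0, -4, 0, 8/3, 0, -8/15, …
Change of var in L_f (x↦r) gives L₀.
h₀' ⇒ L via d/dx closure of L₀.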